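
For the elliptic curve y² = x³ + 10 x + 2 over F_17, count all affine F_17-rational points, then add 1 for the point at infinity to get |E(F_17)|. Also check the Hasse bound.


Affine points = {(0, 6), (0, 11), (1, 8), (1, 9), (2, 8), (2, 9), (3, 5), (3, 12), (4, 2), (4, 15), (8, 4), (8, 13), (11, 7), (11, 10), (13, 0), (14, 8), (14, 9), (15, 5), (15, 12), (16, 5), (16, 12)}; affine count = 21; |E(F_17)| = 22.

Discriminant check: Δ ∝ 4a³ + 27b² = 4·10³ + 27·2² = 4·1000 + 27·4 ≡ 11 (mod 17). Nonzero ⇒ E is nonsingular.
For each x ∈ F_17, compute rhs = x³ + 10·x + 2 mod 17, then count y ∈ F_17 with y² ≡ rhs.
  x = 0: rhs = 2, matching y values: 6, 11 (2 points).
  x = 1: rhs = 13, matching y values: 8, 9 (2 points).
  x = 2: rhs = 13, matching y values: 8, 9 (2 points).
  x = 3: rhs = 8, matching y values: 5, 12 (2 points).
  x = 4: rhs = 4, matching y values: 2, 15 (2 points).
  x = 5: rhs = 7, matching y values: none (0 points).
  x = 6: rhs = 6, matching y values: none (0 points).
  x = 7: rhs = 7, matching y values: none (0 points).
  x = 8: rhs = 16, matching y values: 4, 13 (2 points).
  x = 9: rhs = 5, matching y values: none (0 points).
  x = 10: rhs = 14, matching y values: none (0 points).
  x = 11: rhs = 15, matching y values: 7, 10 (2 points).
  x = 12: rhs = 14, matching y values: none (0 points).
  x = 13: rhs = 0, matching y values: 0 (1 points).
  x = 14: rhs = 13, matching y values: 8, 9 (2 points).
  x = 15: rhs = 8, matching y values: 5, 12 (2 points).
  x = 16: rhs = 8, matching y values: 5, 12 (2 points).
Total affine count: 21.
Full point count |E(F_17)| = 21 + 1 = 22.
Hasse bound: |22 − (17+1)| = |4| = 4 ≤ 2√17 ≈ 8.2462 ✓.


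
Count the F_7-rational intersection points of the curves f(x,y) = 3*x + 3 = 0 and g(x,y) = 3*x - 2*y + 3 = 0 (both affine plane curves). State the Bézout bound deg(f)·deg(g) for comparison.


Common zeros: {(6, 0)}; count = 1; Bézout bound = 1.

deg(f) = 1, deg(g) = 1, so Bézout bound = 1.
Scan x ∈ F_7. For each x, list the y ∈ F_7 with f(x, y) ≡ 0 and those with g(x, y) ≡ 0 (mod 7); the common zeros in that column are the intersection.
  x = 0: f ≡ 0 at y ∈ ∅; g ≡ 0 at y ∈ {5}; common: ∅.
  x = 1: f ≡ 0 at y ∈ ∅; g ≡ 0 at y ∈ {3}; common: ∅.
  x = 2: f ≡ 0 at y ∈ ∅; g ≡ 0 at y ∈ {1}; common: ∅.
  x = 3: f ≡ 0 at y ∈ ∅; g ≡ 0 at y ∈ {6}; common: ∅.
  x = 4: f ≡ 0 at y ∈ ∅; g ≡ 0 at y ∈ {4}; common: ∅.
  x = 5: f ≡ 0 at y ∈ ∅; g ≡ 0 at y ∈ {2}; common: ∅.
  x = 6: f ≡ 0 at y ∈ {0, 1, 2, 3, 4, 5, 6}; g ≡ 0 at y ∈ {0}; common: {0}.
Collecting: common zeros = {(6, 0)}, so the count is 1.
Comparison with the Bézout bound: 1 ≤ 1 = deg(f)·deg(g), as expected for curves with no common component (the bound is attained).


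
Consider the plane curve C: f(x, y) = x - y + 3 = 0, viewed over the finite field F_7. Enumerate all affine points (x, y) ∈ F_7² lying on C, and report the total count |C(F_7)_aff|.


Affine F_7-points: {(0, 3), (1, 4), (2, 5), (3, 6), (4, 0), (5, 1), (6, 2)}; count = 7.

For each of the 49 pairs (x, y) ∈ F_7², evaluate f(x, y) mod 7. Record the zeros.
  x = 0: [0↦3, 1↦2, 2↦1, 3↦0, 4↦6, 5↦5, 6↦4]  zeros at y ∈ {3}
  x = 1: [0↦4, 1↦3, 2↦2, 3↦1, 4↦0, 5↦6, 6↦5]  zeros at y ∈ {4}
  x = 2: [0↦5, 1↦4, 2↦3, 3↦2, 4↦1, 5↦0, 6↦6]  zeros at y ∈ {5}
  x = 3: [0↦6, 1↦5, 2↦4, 3↦3, 4↦2, 5↦1, 6↦0]  zeros at y ∈ {6}
  x = 4: [0↦0, 1↦6, 2↦5, 3↦4, 4↦3, 5↦2, 6↦1]  zeros at y ∈ {0}
  x = 5: [0↦1, 1↦0, 2↦6, 3↦5, 4↦4, 5↦3, 6↦2]  zeros at y ∈ {1}
  x = 6: [0↦2, 1↦1, 2↦0, 3↦6, 4↦5, 5↦4, 6↦3]  zeros at y ∈ {2}
Collecting zeros: affine points = {(0, 3), (1, 4), (2, 5), (3, 6), (4, 0), (5, 1), (6, 2)}.
Total count |C(F_7)_aff| = 7.


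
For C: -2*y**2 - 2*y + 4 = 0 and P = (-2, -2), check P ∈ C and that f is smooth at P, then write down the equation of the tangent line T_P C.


Tangent line at P: 6*y + 12 = 0.

Step 1: f(-2, -2) = 0, so P lies on C.
Step 2: partial derivatives
  f_x(x, y) = 0, f_y(x, y) = -4*y - 2.
  f_x(P) = 0, f_y(P) = 6 (gradient nonzero, so P is smooth).
Step 3: tangent line at P: 0·(x − -2) + 6·(y − -2) = 0.
Expanding: 6*y + 12 = 0.


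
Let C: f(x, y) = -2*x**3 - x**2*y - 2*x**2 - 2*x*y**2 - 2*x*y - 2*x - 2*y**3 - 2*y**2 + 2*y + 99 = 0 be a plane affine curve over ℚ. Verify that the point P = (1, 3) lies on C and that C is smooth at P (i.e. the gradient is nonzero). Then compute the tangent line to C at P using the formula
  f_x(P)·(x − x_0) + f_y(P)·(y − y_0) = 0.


Tangent line at P: -42*x - 79*y + 279 = 0.

Step 1: f(1, 3) = 0, so P lies on C.
Step 2: partial derivatives
  f_x(x, y) = -6*x**2 - 2*x*y - 4*x - 2*y**2 - 2*y - 2, f_y(x, y) = -x**2 - 4*x*y - 2*x - 6*y**2 - 4*y + 2.
  f_x(P) = -42, f_y(P) = -79 (gradient nonzero, so P is smooth).
Step 3: tangent line at P: -42·(x − 1) + -79·(y − 3) = 0.
Expanding: -42*x - 79*y + 279 = 0.


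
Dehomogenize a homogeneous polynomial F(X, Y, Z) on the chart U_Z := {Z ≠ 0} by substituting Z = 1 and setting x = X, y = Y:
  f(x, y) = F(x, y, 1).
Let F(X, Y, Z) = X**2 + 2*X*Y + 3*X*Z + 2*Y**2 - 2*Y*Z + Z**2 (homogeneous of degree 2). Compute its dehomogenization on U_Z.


f(x, y) = x**2 + 2*x*y + 3*x + 2*y**2 - 2*y + 1

On U_Z we set Z = 1. Each monomial c·X^i·Y^j·Z^k in F becomes c·x^i·y^j·1^k = c·x^i·y^j.
Substituting Z = 1: F(X, Y, 1) = x**2 + 2*x*y + 3*x + 2*y**2 - 2*y + 1.
Note: deg(f) ≤ deg(F) = 2; strict inequality happens when F is divisible by Z (lost terms).


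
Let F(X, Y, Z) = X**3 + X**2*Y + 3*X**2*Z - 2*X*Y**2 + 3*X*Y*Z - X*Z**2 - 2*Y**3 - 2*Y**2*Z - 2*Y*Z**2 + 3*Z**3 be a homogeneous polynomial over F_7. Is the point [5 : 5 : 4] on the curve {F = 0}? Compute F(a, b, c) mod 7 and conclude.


F(5,5,4) ≡ 4 (mod 7); P is NOT on the curve.

Evaluate F(5, 5, 4) term-by-term (mod 7).
  X**3 ↦ 1·125·1·1 = 125
  X**2*Y ↦ 1·25·5·1 = 125
  3*X**2*Z ↦ 3·25·1·4 = 300
  -2*X*Y**2 ↦ -2·5·25·1 = -250
  3*X*Y*Z ↦ 3·5·5·4 = 300
  -X*Z**2 ↦ -1·5·1·16 = -80
  -2*Y**3 ↦ -2·1·125·1 = -250
  -2*Y**2*Z ↦ -2·1·25·4 = -200
  -2*Y*Z**2 ↦ -2·1·5·16 = -160
  3*Z**3 ↦ 3·1·1·64 = 192
Sum: F(5, 5, 4) = (125) + (125) + (300) + (-250) + (300) + (-80) + (-250) + (-200) + (-160) + (192) = 102.
Reducing mod 7: 102 ≡ 4 (mod 7).
Since F(a, b, c) ≡ 4 ≠ 0 (mod 7), P does NOT lie on the curve.


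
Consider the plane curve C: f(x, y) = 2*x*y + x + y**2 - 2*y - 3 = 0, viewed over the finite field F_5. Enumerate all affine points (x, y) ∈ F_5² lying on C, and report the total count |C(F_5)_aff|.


Affine F_5-points: {(0, 3), (0, 4), (3, 0), (3, 1)}; count = 4.

For each of the 25 pairs (x, y) ∈ F_5², evaluate f(x, y) mod 5. Record the zeros.
  x = 0: [0↦2, 1↦1, 2↦2, 3↦0, 4↦0]  zeros at y ∈ {3, 4}
  x = 1: [0↦3, 1↦4, 2↦2, 3↦2, 4↦4]  zeros at y ∈ ∅
  x = 2: [0↦4, 1↦2, 2↦2, 3↦4, 4↦3]  zeros at y ∈ ∅
  x = 3: [0↦0, 1↦0, 2↦2, 3↦1, 4↦2]  zeros at y ∈ {0, 1}
  x = 4: [0↦1, 1↦3, 2↦2, 3↦3, 4↦1]  zeros at y ∈ ∅
Collecting zeros: affine points = {(0, 3), (0, 4), (3, 0), (3, 1)}.
Total count |C(F_5)_aff| = 4.


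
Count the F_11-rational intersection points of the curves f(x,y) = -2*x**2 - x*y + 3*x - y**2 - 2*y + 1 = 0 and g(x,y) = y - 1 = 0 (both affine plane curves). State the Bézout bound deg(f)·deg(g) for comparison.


Common zeros: ∅; count = 0; Bézout bound = 2.

deg(f) = 2, deg(g) = 1, so Bézout bound = 2.
Scan x ∈ F_11. For each x, list the y ∈ F_11 with f(x, y) ≡ 0 and those with g(x, y) ≡ 0 (mod 11); the common zeros in that column are the intersection.
  x = 0: f ≡ 0 at y ∈ ∅; g ≡ 0 at y ∈ {1}; common: ∅.
  x = 1: f ≡ 0 at y ∈ ∅; g ≡ 0 at y ∈ {1}; common: ∅.
  x = 2: f ≡ 0 at y ∈ {3, 4}; g ≡ 0 at y ∈ {1}; common: ∅.
  x = 3: f ≡ 0 at y ∈ {2, 4}; g ≡ 0 at y ∈ {1}; common: ∅.
  x = 4: f ≡ 0 at y ∈ {7, 9}; g ≡ 0 at y ∈ {1}; common: ∅.
  x = 5: f ≡ 0 at y ∈ {7, 8}; g ≡ 0 at y ∈ {1}; common: ∅.
  x = 6: f ≡ 0 at y ∈ ∅; g ≡ 0 at y ∈ {1}; common: ∅.
  x = 7: f ≡ 0 at y ∈ ∅; g ≡ 0 at y ∈ {1}; common: ∅.
  x = 8: f ≡ 0 at y ∈ ∅; g ≡ 0 at y ∈ {1}; common: ∅.
  x = 9: f ≡ 0 at y ∈ {3, 8}; g ≡ 0 at y ∈ {1}; common: ∅.
  x = 10: f ≡ 0 at y ∈ ∅; g ≡ 0 at y ∈ {1}; common: ∅.
Collecting: common zeros = ∅, so the count is 0.
Comparison with the Bézout bound: 0 ≤ 2 = deg(f)·deg(g), as expected for curves with no common component (the affine F_11-count falls short of the bound because intersections may lie at infinity, over extension fields, or carry multiplicity).


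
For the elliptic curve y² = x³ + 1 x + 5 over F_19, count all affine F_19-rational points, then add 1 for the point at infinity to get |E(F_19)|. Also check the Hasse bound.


Affine points = {(0, 9), (0, 10), (1, 8), (1, 11), (3, 4), (3, 15), (4, 4), (4, 15), (11, 6), (11, 13), (12, 4), (12, 15), (13, 7), (13, 12)}; affine count = 14; |E(F_19)| = 15.

Discriminant check: Δ ∝ 4a³ + 27b² = 4·1³ + 27·5² = 4·1 + 27·25 ≡ 14 (mod 19). Nonzero ⇒ E is nonsingular.
For each x ∈ F_19, compute rhs = x³ + 1·x + 5 mod 19, then count y ∈ F_19 with y² ≡ rhs.
  x = 0: rhs = 5, matching y values: 9, 10 (2 points).
  x = 1: rhs = 7, matching y values: 8, 11 (2 points).
  x = 2: rhs = 15, matching y values: none (0 points).
  x = 3: rhs = 16, matching y values: 4, 15 (2 points).
  x = 4: rhs = 16, matching y values: 4, 15 (2 points).
  x = 5: rhs = 2, matching y values: none (0 points).
  x = 6: rhs = 18, matching y values: none (0 points).
  x = 7: rhs = 13, matching y values: none (0 points).
  x = 8: rhs = 12, matching y values: none (0 points).
  x = 9: rhs = 2, matching y values: none (0 points).
  x = 10: rhs = 8, matching y values: none (0 points).
  x = 11: rhs = 17, matching y values: 6, 13 (2 points).
  x = 12: rhs = 16, matching y values: 4, 15 (2 points).
  x = 13: rhs = 11, matching y values: 7, 12 (2 points).
  x = 14: rhs = 8, matching y values: none (0 points).
  x = 15: rhs = 13, matching y values: none (0 points).
  x = 16: rhs = 13, matching y values: none (0 points).
  x = 17: rhs = 14, matching y values: none (0 points).
  x = 18: rhs = 3, matching y values: none (0 points).
Total affine count: 14.
Full point count |E(F_19)| = 14 + 1 = 15.
Hasse bound: |15 − (19+1)| = |-5| = 5 ≤ 2√19 ≈ 8.7178 ✓.


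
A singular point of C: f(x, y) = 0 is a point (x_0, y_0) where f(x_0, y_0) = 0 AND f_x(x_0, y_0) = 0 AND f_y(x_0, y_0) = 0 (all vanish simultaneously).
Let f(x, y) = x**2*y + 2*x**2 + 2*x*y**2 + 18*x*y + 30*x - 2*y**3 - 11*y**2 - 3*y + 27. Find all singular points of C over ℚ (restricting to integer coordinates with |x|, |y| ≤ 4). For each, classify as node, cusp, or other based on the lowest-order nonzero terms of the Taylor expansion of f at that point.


Singular points: {(-3, -3)}; classification: node.

Compute partial derivatives:
  f_x = 2*x*y + 4*x + 2*y**2 + 18*y + 30.
  f_y = x**2 + 4*x*y + 18*x - 6*y**2 - 22*y - 3.
Scan x_0 ∈ {−4, ..., 4}. For each x_0, f_y(x_0, y) is a polynomial in y; find its integer roots y ∈ {−4, ..., 4}, then test f_x and f at those candidates.
  x = -4: f_y(-4, y) = -6*y**2 - 38*y - 59; no integer root y with |y| ≤ 4.
  x = -3: f_y(-3, y) = -6*y**2 - 34*y - 48; vanishes at y ∈ {-3}. (-3, -3): f_x = 0, f = 0 — SINGULAR.
  x = -2: f_y(-2, y) = -6*y**2 - 30*y - 35; no integer root y with |y| ≤ 4.
  x = -1: f_y(-1, y) = -6*y**2 - 26*y - 20; vanishes at y ∈ {-1}. (-1, -1): f_x = 12 ≠ 0.
  x = 0: f_y(0, y) = -6*y**2 - 22*y - 3; no integer root y with |y| ≤ 4.
  x = 1: f_y(1, y) = -6*y**2 - 18*y + 16; no integer root y with |y| ≤ 4.
  x = 2: f_y(2, y) = -6*y**2 - 14*y + 37; no integer root y with |y| ≤ 4.
  x = 3: f_y(3, y) = -6*y**2 - 10*y + 60; no integer root y with |y| ≤ 4.
  x = 4: f_y(4, y) = -6*y**2 - 6*y + 85; no integer root y with |y| ≤ 4.
Only singular point on the grid: (-3, -3).
Classify: substitute x = -3 + u, y = -3 + v and expand: f = u**2*v - u**2 + 2*u*v**2 - 2*v**3 + v**2.
No constant or linear terms (consistent with a singular point). Quadratic part: -u**2 + v**2. Cubic part: u**2*v + 2*u*v**2 - 2*v**3.
The quadratic part v**2 - u**2 = (v − u)(v + u) splits into two distinct linear factors, so there are two distinct tangent lines y − -3 = ±(x − -3) — this is a node (ordinary double point).
Classification: node.


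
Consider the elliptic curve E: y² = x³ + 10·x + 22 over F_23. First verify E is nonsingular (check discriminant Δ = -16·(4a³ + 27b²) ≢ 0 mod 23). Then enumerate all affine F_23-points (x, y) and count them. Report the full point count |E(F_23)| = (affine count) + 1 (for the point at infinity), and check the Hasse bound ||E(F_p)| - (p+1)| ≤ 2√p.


Affine points = {(2, 2), (2, 21), (5, 6), (5, 17), (8, 4), (8, 19), (9, 6), (9, 17), (10, 8), (10, 15), (13, 7), (13, 16), (14, 10), (14, 13), (16, 0), (18, 10), (18, 13)}; affine count = 17; |E(F_23)| = 18.

Discriminant check: Δ ∝ 4a³ + 27b² = 4·10³ + 27·22² = 4·1000 + 27·484 ≡ 2 (mod 23). Nonzero ⇒ E is nonsingular.
For each x ∈ F_23, compute rhs = x³ + 10·x + 22 mod 23, then count y ∈ F_23 with y² ≡ rhs.
  x = 0: rhs = 22, matching y values: none (0 points).
  x = 1: rhs = 10, matching y values: none (0 points).
  x = 2: rhs = 4, matching y values: 2, 21 (2 points).
  x = 3: rhs = 10, matching y values: none (0 points).
  x = 4: rhs = 11, matching y values: none (0 points).
  x = 5: rhs = 13, matching y values: 6, 17 (2 points).
  x = 6: rhs = 22, matching y values: none (0 points).
  x = 7: rhs = 21, matching y values: none (0 points).
  x = 8: rhs = 16, matching y values: 4, 19 (2 points).
  x = 9: rhs = 13, matching y values: 6, 17 (2 points).
  x = 10: rhs = 18, matching y values: 8, 15 (2 points).
  x = 11: rhs = 14, matching y values: none (0 points).
  x = 12: rhs = 7, matching y values: none (0 points).
  x = 13: rhs = 3, matching y values: 7, 16 (2 points).
  x = 14: rhs = 8, matching y values: 10, 13 (2 points).
  x = 15: rhs = 5, matching y values: none (0 points).
  x = 16: rhs = 0, matching y values: 0 (1 points).
  x = 17: rhs = 22, matching y values: none (0 points).
  x = 18: rhs = 8, matching y values: 10, 13 (2 points).
  x = 19: rhs = 10, matching y values: none (0 points).
  x = 20: rhs = 11, matching y values: none (0 points).
  x = 21: rhs = 17, matching y values: none (0 points).
  x = 22: rhs = 11, matching y values: none (0 points).
Total affine count: 17.
Full point count |E(F_23)| = 17 + 1 = 18.
Hasse bound: |18 − (23+1)| = |-6| = 6 ≤ 2√23 ≈ 9.5917 ✓.


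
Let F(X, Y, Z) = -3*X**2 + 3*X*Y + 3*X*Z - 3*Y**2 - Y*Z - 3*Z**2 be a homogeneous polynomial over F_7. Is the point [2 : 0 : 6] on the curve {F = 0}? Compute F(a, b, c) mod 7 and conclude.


F(2,0,6) ≡ 0 (mod 7); P is on the curve.

Evaluate F(2, 0, 6) term-by-term (mod 7).
  -3*X**2 ↦ -3·4·1·1 = -12
  3*X*Y ↦ 3·2·0·1 = 0
  3*X*Z ↦ 3·2·1·6 = 36
  -3*Y**2 ↦ -3·1·0·1 = 0
  -Y*Z ↦ -1·1·0·6 = 0
  -3*Z**2 ↦ -3·1·1·36 = -108
Sum: F(2, 0, 6) = (-12) + (0) + (36) + (0) + (0) + (-108) = -84.
Reducing mod 7: -84 ≡ 0 (mod 7).
Since F(a, b, c) ≡ 0 (mod 7), P lies on the curve.


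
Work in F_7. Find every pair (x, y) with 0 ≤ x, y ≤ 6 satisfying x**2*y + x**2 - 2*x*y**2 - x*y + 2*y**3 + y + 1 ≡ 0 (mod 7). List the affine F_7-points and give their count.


Affine F_7-points: {(0, 4), (3, 4), (5, 6)}; count = 3.

For each of the 49 pairs (x, y) ∈ F_7², evaluate f(x, y) mod 7. Record the zeros.
  x = 0: [0↦1, 1↦4, 2↦5, 3↦2, 4↦0, 5↦4, 6↦5]  zeros at y ∈ {4}
  x = 1: [0↦2, 1↦3, 2↦5, 3↦6, 4↦4, 5↦4, 6↦4]  zeros at y ∈ ∅
  x = 2: [0↦5, 1↦6, 2↦4, 3↦4, 4↦4, 5↦2, 6↦3]  zeros at y ∈ ∅
  x = 3: [0↦3, 1↦6, 2↦2, 3↦3, 4↦0, 5↦5, 6↦2]  zeros at y ∈ {4}
  x = 4: [0↦3, 1↦3, 2↦6, 3↦3, 4↦6, 5↦6, 6↦1]  zeros at y ∈ ∅
  x = 5: [0↦5, 1↦4, 2↦2, 3↦4, 4↦1, 5↦5, 6↦0]  zeros at y ∈ {6}
  x = 6: [0↦2, 1↦2, 2↦4, 3↦6, 4↦6, 5↦2, 6↦6]  zeros at y ∈ ∅
Collecting zeros: affine points = {(0, 4), (3, 4), (5, 6)}.
Total count |C(F_7)_aff| = 3.


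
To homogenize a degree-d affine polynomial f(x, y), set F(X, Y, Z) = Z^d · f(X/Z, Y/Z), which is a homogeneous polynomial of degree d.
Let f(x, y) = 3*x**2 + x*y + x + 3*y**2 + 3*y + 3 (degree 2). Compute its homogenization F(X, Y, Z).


F(X, Y, Z) = 3*X**2 + X*Y + X*Z + 3*Y**2 + 3*Y*Z + 3*Z**2

deg(f) = 2.
Substitute x = X/Z, y = Y/Z into f, then multiply by Z^2.
  monomial 3·x^2·y^0 ↦ 3·X^2·Y^0·Z^0.
  monomial 1·x^1·y^1 ↦ 1·X^1·Y^1·Z^0.
  monomial 1·x^1·y^0 ↦ 1·X^1·Y^0·Z^1.
  monomial 3·x^0·y^2 ↦ 3·X^0·Y^2·Z^0.
  monomial 3·x^0·y^1 ↦ 3·X^0·Y^1·Z^1.
  monomial 3·x^0·y^0 ↦ 3·X^0·Y^0·Z^2.
Collecting: F(X, Y, Z) = 3*X**2 + X*Y + X*Z + 3*Y**2 + 3*Y*Z + 3*Z**2.


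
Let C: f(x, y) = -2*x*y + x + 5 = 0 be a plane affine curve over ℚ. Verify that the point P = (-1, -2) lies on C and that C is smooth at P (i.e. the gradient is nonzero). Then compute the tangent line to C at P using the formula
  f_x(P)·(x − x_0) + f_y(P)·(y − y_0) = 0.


Tangent line at P: 5*x + 2*y + 9 = 0.

Step 1: f(-1, -2) = 0, so P lies on C.
Step 2: partial derivatives
  f_x(x, y) = 1 - 2*y, f_y(x, y) = -2*x.
  f_x(P) = 5, f_y(P) = 2 (gradient nonzero, so P is smooth).
Step 3: tangent line at P: 5·(x − -1) + 2·(y − -2) = 0.
Expanding: 5*x + 2*y + 9 = 0.


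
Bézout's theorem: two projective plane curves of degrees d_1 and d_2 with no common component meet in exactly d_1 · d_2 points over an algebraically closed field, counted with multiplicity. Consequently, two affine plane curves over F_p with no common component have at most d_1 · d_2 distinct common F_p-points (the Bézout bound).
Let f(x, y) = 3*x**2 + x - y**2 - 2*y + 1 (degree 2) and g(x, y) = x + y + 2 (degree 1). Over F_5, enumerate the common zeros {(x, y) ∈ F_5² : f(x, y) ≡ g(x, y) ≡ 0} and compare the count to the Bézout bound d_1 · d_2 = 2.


Common zeros: ∅; count = 0; Bézout bound = 2.

deg(f) = 2, deg(g) = 1, so Bézout bound = 2.
Scan x ∈ F_5. For each x, list the y ∈ F_5 with f(x, y) ≡ 0 and those with g(x, y) ≡ 0 (mod 5); the common zeros in that column are the intersection.
  x = 0: f ≡ 0 at y ∈ ∅; g ≡ 0 at y ∈ {3}; common: ∅.
  x = 1: f ≡ 0 at y ∈ {0, 3}; g ≡ 0 at y ∈ {2}; common: ∅.
  x = 2: f ≡ 0 at y ∈ {0, 3}; g ≡ 0 at y ∈ {1}; common: ∅.
  x = 3: f ≡ 0 at y ∈ ∅; g ≡ 0 at y ∈ {0}; common: ∅.
  x = 4: f ≡ 0 at y ∈ {1, 2}; g ≡ 0 at y ∈ {4}; common: ∅.
Collecting: common zeros = ∅, so the count is 0.
Comparison with the Bézout bound: 0 ≤ 2 = deg(f)·deg(g), as expected for curves with no common component (the affine F_5-count falls short of the bound because intersections may lie at infinity, over extension fields, or carry multiplicity).


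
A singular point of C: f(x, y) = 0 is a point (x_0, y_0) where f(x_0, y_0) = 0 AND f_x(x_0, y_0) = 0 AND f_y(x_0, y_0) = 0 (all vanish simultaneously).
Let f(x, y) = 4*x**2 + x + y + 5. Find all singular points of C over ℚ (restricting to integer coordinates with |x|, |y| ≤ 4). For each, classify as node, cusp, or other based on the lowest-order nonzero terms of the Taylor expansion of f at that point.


No singular points in the scanned grid; C is smooth there.

Compute partial derivatives:
  f_x = 8*x + 1.
  f_y = 1.
f_y = 1 is a nonzero constant, so f_y never vanishes: no point (x, y) can satisfy f = f_x = f_y = 0. In particular no (x, y) ∈ {−4, ..., 4}² is singular; the curve is smooth.


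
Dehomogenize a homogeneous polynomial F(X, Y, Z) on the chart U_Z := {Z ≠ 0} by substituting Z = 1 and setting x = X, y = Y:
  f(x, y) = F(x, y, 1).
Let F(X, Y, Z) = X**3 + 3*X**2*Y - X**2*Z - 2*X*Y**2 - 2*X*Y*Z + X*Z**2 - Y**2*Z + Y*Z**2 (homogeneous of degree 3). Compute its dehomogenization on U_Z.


f(x, y) = x**3 + 3*x**2*y - x**2 - 2*x*y**2 - 2*x*y + x - y**2 + y

On U_Z we set Z = 1. Each monomial c·X^i·Y^j·Z^k in F becomes c·x^i·y^j·1^k = c·x^i·y^j.
Substituting Z = 1: F(X, Y, 1) = x**3 + 3*x**2*y - x**2 - 2*x*y**2 - 2*x*y + x - y**2 + y.
Note: deg(f) ≤ deg(F) = 3; strict inequality happens when F is divisible by Z (lost terms).


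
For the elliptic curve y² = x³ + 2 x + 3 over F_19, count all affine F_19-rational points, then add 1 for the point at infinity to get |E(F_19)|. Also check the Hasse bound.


Affine points = {(1, 5), (1, 14), (3, 6), (3, 13), (5, 9), (5, 10), (9, 3), (9, 16), (10, 4), (10, 15), (11, 8), (11, 11), (12, 8), (12, 11), (14, 1), (14, 18), (15, 8), (15, 11), (18, 0)}; affine count = 19; |E(F_19)| = 20.

Discriminant check: Δ ∝ 4a³ + 27b² = 4·2³ + 27·3² = 4·8 + 27·9 ≡ 9 (mod 19). Nonzero ⇒ E is nonsingular.
For each x ∈ F_19, compute rhs = x³ + 2·x + 3 mod 19, then count y ∈ F_19 with y² ≡ rhs.
  x = 0: rhs = 3, matching y values: none (0 points).
  x = 1: rhs = 6, matching y values: 5, 14 (2 points).
  x = 2: rhs = 15, matching y values: none (0 points).
  x = 3: rhs = 17, matching y values: 6, 13 (2 points).
  x = 4: rhs = 18, matching y values: none (0 points).
  x = 5: rhs = 5, matching y values: 9, 10 (2 points).
  x = 6: rhs = 3, matching y values: none (0 points).
  x = 7: rhs = 18, matching y values: none (0 points).
  x = 8: rhs = 18, matching y values: none (0 points).
  x = 9: rhs = 9, matching y values: 3, 16 (2 points).
  x = 10: rhs = 16, matching y values: 4, 15 (2 points).
  x = 11: rhs = 7, matching y values: 8, 11 (2 points).
  x = 12: rhs = 7, matching y values: 8, 11 (2 points).
  x = 13: rhs = 3, matching y values: none (0 points).
  x = 14: rhs = 1, matching y values: 1, 18 (2 points).
  x = 15: rhs = 7, matching y values: 8, 11 (2 points).
  x = 16: rhs = 8, matching y values: none (0 points).
  x = 17: rhs = 10, matching y values: none (0 points).
  x = 18: rhs = 0, matching y values: 0 (1 points).
Total affine count: 19.
Full point count |E(F_19)| = 19 + 1 = 20.
Hasse bound: |20 − (19+1)| = |0| = 0 ≤ 2√19 ≈ 8.7178 ✓.


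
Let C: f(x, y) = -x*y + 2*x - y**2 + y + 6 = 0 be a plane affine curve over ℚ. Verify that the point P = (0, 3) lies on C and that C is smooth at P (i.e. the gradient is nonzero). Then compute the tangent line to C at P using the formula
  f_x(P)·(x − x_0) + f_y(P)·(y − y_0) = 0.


Tangent line at P: -x - 5*y + 15 = 0.

Step 1: f(0, 3) = 0, so P lies on C.
Step 2: partial derivatives
  f_x(x, y) = 2 - y, f_y(x, y) = -x - 2*y + 1.
  f_x(P) = -1, f_y(P) = -5 (gradient nonzero, so P is smooth).
Step 3: tangent line at P: -1·(x − 0) + -5·(y − 3) = 0.
Expanding: -x - 5*y + 15 = 0.


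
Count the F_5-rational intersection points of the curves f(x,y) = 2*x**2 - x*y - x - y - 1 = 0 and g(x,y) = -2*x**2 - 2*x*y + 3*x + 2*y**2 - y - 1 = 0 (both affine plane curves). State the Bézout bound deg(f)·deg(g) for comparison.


Common zeros: {(1, 0), (3, 1)}; count = 2; Bézout bound = 4.

deg(f) = 2, deg(g) = 2, so Bézout bound = 4.
Scan x ∈ F_5. For each x, list the y ∈ F_5 with f(x, y) ≡ 0 and those with g(x, y) ≡ 0 (mod 5); the common zeros in that column are the intersection.
  x = 0: f ≡ 0 at y ∈ {4}; g ≡ 0 at y ∈ {1, 2}; common: ∅.
  x = 1: f ≡ 0 at y ∈ {0}; g ≡ 0 at y ∈ {0, 4}; common: {0}.
  x = 2: f ≡ 0 at y ∈ {0}; g ≡ 0 at y ∈ {2, 3}; common: ∅.
  x = 3: f ≡ 0 at y ∈ {1}; g ≡ 0 at y ∈ {0, 1}; common: {1}.
  x = 4: f ≡ 0 at y ∈ ∅; g ≡ 0 at y ∈ {3, 4}; common: ∅.
Collecting: common zeros = {(1, 0), (3, 1)}, so the count is 2.
Comparison with the Bézout bound: 2 ≤ 4 = deg(f)·deg(g), as expected for curves with no common component (the affine F_5-count falls short of the bound because intersections may lie at infinity, over extension fields, or carry multiplicity).


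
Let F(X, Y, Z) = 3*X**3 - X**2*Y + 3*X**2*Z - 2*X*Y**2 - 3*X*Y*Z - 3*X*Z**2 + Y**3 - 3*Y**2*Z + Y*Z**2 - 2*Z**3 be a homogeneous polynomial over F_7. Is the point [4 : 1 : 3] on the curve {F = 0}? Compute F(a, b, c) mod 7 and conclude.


F(4,1,3) ≡ 3 (mod 7); P is NOT on the curve.

Evaluate F(4, 1, 3) term-by-term (mod 7).
  3*X**3 ↦ 3·64·1·1 = 192
  -X**2*Y ↦ -1·16·1·1 = -16
  3*X**2*Z ↦ 3·16·1·3 = 144
  -2*X*Y**2 ↦ -2·4·1·1 = -8
  -3*X*Y*Z ↦ -3·4·1·3 = -36
  -3*X*Z**2 ↦ -3·4·1·9 = -108
  Y**3 ↦ 1·1·1·1 = 1
  -3*Y**2*Z ↦ -3·1·1·3 = -9
  Y*Z**2 ↦ 1·1·1·9 = 9
  -2*Z**3 ↦ -2·1·1·27 = -54
Sum: F(4, 1, 3) = (192) + (-16) + (144) + (-8) + (-36) + (-108) + (1) + (-9) + (9) + (-54) = 115.
Reducing mod 7: 115 ≡ 3 (mod 7).
Since F(a, b, c) ≡ 3 ≠ 0 (mod 7), P does NOT lie on the curve.


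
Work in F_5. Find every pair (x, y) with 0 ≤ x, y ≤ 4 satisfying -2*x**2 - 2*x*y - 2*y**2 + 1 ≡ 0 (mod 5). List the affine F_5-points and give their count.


Affine F_5-points: {(1, 1), (1, 3), (2, 4), (3, 1), (4, 2), (4, 4)}; count = 6.

For each of the 25 pairs (x, y) ∈ F_5², evaluate f(x, y) mod 5. Record the zeros.
  x = 0: [0↦1, 1↦4, 2↦3, 3↦3, 4↦4]  zeros at y ∈ ∅
  x = 1: [0↦4, 1↦0, 2↦2, 3↦0, 4↦4]  zeros at y ∈ {1, 3}
  x = 2: [0↦3, 1↦2, 2↦2, 3↦3, 4↦0]  zeros at y ∈ {4}
  x = 3: [0↦3, 1↦0, 2↦3, 3↦2, 4↦2]  zeros at y ∈ {1}
  x = 4: [0↦4, 1↦4, 2↦0, 3↦2, 4↦0]  zeros at y ∈ {2, 4}
Collecting zeros: affine points = {(1, 1), (1, 3), (2, 4), (3, 1), (4, 2), (4, 4)}.
Total count |C(F_5)_aff| = 6.


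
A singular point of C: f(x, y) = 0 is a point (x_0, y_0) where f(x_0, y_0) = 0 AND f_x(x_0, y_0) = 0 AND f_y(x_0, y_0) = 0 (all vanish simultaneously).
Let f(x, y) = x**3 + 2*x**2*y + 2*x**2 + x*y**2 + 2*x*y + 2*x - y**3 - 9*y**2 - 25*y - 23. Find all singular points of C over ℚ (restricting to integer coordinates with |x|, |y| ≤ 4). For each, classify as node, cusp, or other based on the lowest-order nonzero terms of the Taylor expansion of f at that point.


Singular points: {(1, -3)}; classification: node.

Compute partial derivatives:
  f_x = 3*x**2 + 4*x*y + 4*x + y**2 + 2*y + 2.
  f_y = 2*x**2 + 2*x*y + 2*x - 3*y**2 - 18*y - 25.
Scan x_0 ∈ {−4, ..., 4}. For each x_0, f_y(x_0, y) is a polynomial in y; find its integer roots y ∈ {−4, ..., 4}, then test f_x and f at those candidates.
  x = -4: f_y(-4, y) = -3*y**2 - 26*y - 1; no integer root y with |y| ≤ 4.
  x = -3: f_y(-3, y) = -3*y**2 - 24*y - 13; no integer root y with |y| ≤ 4.
  x = -2: f_y(-2, y) = -3*y**2 - 22*y - 21; no integer root y with |y| ≤ 4.
  x = -1: f_y(-1, y) = -3*y**2 - 20*y - 25; no integer root y with |y| ≤ 4.
  x = 0: f_y(0, y) = -3*y**2 - 18*y - 25; no integer root y with |y| ≤ 4.
  x = 1: f_y(1, y) = -3*y**2 - 16*y - 21; vanishes at y ∈ {-3}. (1, -3): f_x = 0, f = 0 — SINGULAR.
  x = 2: f_y(2, y) = -3*y**2 - 14*y - 13; no integer root y with |y| ≤ 4.
  x = 3: f_y(3, y) = -3*y**2 - 12*y - 1; no integer root y with |y| ≤ 4.
  x = 4: f_y(4, y) = -3*y**2 - 10*y + 15; no integer root y with |y| ≤ 4.
Only singular point on the grid: (1, -3).
Classify: substitute x = 1 + u, y = -3 + v and expand: f = u**3 + 2*u**2*v - u**2 + u*v**2 - v**3 + v**2.
No constant or linear terms (consistent with a singular point). Quadratic part: -u**2 + v**2. Cubic part: u**3 + 2*u**2*v + u*v**2 - v**3.
The quadratic part v**2 - u**2 = (v − u)(v + u) splits into two distinct linear factors, so there are two distinct tangent lines y − -3 = ±(x − 1) — this is a node (ordinary double point).
Classification: node.


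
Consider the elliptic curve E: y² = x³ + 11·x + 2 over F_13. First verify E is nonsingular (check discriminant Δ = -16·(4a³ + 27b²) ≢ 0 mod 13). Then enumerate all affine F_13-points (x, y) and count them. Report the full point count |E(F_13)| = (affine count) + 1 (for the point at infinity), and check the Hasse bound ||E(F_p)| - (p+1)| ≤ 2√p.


Affine points = {(1, 1), (1, 12), (3, 6), (3, 7), (5, 0), (8, 2), (8, 11), (12, 4), (12, 9)}; affine count = 9; |E(F_13)| = 10.

Discriminant check: Δ ∝ 4a³ + 27b² = 4·11³ + 27·2² = 4·1331 + 27·4 ≡ 11 (mod 13). Nonzero ⇒ E is nonsingular.
For each x ∈ F_13, compute rhs = x³ + 11·x + 2 mod 13, then count y ∈ F_13 with y² ≡ rhs.
  x = 0: rhs = 2, matching y values: none (0 points).
  x = 1: rhs = 1, matching y values: 1, 12 (2 points).
  x = 2: rhs = 6, matching y values: none (0 points).
  x = 3: rhs = 10, matching y values: 6, 7 (2 points).
  x = 4: rhs = 6, matching y values: none (0 points).
  x = 5: rhs = 0, matching y values: 0 (1 points).
  x = 6: rhs = 11, matching y values: none (0 points).
  x = 7: rhs = 6, matching y values: none (0 points).
  x = 8: rhs = 4, matching y values: 2, 11 (2 points).
  x = 9: rhs = 11, matching y values: none (0 points).
  x = 10: rhs = 7, matching y values: none (0 points).
  x = 11: rhs = 11, matching y values: none (0 points).
  x = 12: rhs = 3, matching y values: 4, 9 (2 points).
Total affine count: 9.
Full point count |E(F_13)| = 9 + 1 = 10.
Hasse bound: |10 − (13+1)| = |-4| = 4 ≤ 2√13 ≈ 7.2111 ✓.


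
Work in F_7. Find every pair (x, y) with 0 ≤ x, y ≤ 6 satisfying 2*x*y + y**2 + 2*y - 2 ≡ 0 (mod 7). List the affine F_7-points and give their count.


Affine F_7-points: {(2, 2), (2, 6), (3, 1), (3, 5), (6, 3), (6, 4)}; count = 6.

For each of the 49 pairs (x, y) ∈ F_7², evaluate f(x, y) mod 7. Record the zeros.
  x = 0: [0↦5, 1↦1, 2↦6, 3↦6, 4↦1, 5↦5, 6↦4]  zeros at y ∈ ∅
  x = 1: [0↦5, 1↦3, 2↦3, 3↦5, 4↦2, 5↦1, 6↦2]  zeros at y ∈ ∅
  x = 2: [0↦5, 1↦5, 2↦0, 3↦4, 4↦3, 5↦4, 6↦0]  zeros at y ∈ {2, 6}
  x = 3: [0↦5, 1↦0, 2↦4, 3↦3, 4↦4, 5↦0, 6↦5]  zeros at y ∈ {1, 5}
  x = 4: [0↦5, 1↦2, 2↦1, 3↦2, 4↦5, 5↦3, 6↦3]  zeros at y ∈ ∅
  x = 5: [0↦5, 1↦4, 2↦5, 3↦1, 4↦6, 5↦6, 6↦1]  zeros at y ∈ ∅
  x = 6: [0↦5, 1↦6, 2↦2, 3↦0, 4↦0, 5↦2, 6↦6]  zeros at y ∈ {3, 4}
Collecting zeros: affine points = {(2, 2), (2, 6), (3, 1), (3, 5), (6, 3), (6, 4)}.
Total count |C(F_7)_aff| = 6.


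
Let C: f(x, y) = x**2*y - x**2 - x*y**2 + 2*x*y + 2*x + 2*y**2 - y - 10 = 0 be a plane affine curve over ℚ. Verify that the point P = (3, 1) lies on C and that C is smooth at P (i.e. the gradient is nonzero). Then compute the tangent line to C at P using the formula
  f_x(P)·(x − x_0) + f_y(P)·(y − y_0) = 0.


Tangent line at P: 3*x + 12*y - 21 = 0.

Step 1: f(3, 1) = 0, so P lies on C.
Step 2: partial derivatives
  f_x(x, y) = 2*x*y - 2*x - y**2 + 2*y + 2, f_y(x, y) = x**2 - 2*x*y + 2*x + 4*y - 1.
  f_x(P) = 3, f_y(P) = 12 (gradient nonzero, so P is smooth).
Step 3: tangent line at P: 3·(x − 3) + 12·(y − 1) = 0.
Expanding: 3*x + 12*y - 21 = 0.


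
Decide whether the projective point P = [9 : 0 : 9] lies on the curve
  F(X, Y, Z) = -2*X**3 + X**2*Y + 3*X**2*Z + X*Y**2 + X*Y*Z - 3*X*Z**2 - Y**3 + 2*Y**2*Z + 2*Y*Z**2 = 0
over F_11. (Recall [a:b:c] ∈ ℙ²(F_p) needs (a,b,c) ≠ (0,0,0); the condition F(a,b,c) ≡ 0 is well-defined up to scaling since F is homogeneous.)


F(9,0,9) ≡ 5 (mod 11); P is NOT on the curve.

Evaluate F(9, 0, 9) term-by-term (mod 11).
  -2*X**3 ↦ -2·729·1·1 = -1458
  X**2*Y ↦ 1·81·0·1 = 0
  3*X**2*Z ↦ 3·81·1·9 = 2187
  X*Y**2 ↦ 1·9·0·1 = 0
  X*Y*Z ↦ 1·9·0·9 = 0
  -3*X*Z**2 ↦ -3·9·1·81 = -2187
  -Y**3 ↦ -1·1·0·1 = 0
  2*Y**2*Z ↦ 2·1·0·9 = 0
  2*Y*Z**2 ↦ 2·1·0·81 = 0
Sum: F(9, 0, 9) = (-1458) + (0) + (2187) + (0) + (0) + (-2187) + (0) + (0) + (0) = -1458.
Reducing mod 11: -1458 ≡ 5 (mod 11).
Since F(a, b, c) ≡ 5 ≠ 0 (mod 11), P does NOT lie on the curve.


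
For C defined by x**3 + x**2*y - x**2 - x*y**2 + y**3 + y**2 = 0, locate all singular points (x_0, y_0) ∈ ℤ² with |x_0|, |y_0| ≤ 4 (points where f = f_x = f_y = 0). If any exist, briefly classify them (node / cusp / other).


Singular points: {(0, 0)}; classification: node.

Compute partial derivatives:
  f_x = 3*x**2 + 2*x*y - 2*x - y**2.
  f_y = x**2 - 2*x*y + 3*y**2 + 2*y.
Scan x_0 ∈ {−4, ..., 4}. For each x_0, f_y(x_0, y) is a polynomial in y; find its integer roots y ∈ {−4, ..., 4}, then test f_x and f at those candidates.
  x = -4: f_y(-4, y) = 3*y**2 + 10*y + 16; no integer root y with |y| ≤ 4.
  x = -3: f_y(-3, y) = 3*y**2 + 8*y + 9; no integer root y with |y| ≤ 4.
  x = -2: f_y(-2, y) = 3*y**2 + 6*y + 4; no integer root y with |y| ≤ 4.
  x = -1: f_y(-1, y) = 3*y**2 + 4*y + 1; vanishes at y ∈ {-1}. (-1, -1): f_x = 6 ≠ 0.
  x = 0: f_y(0, y) = 3*y**2 + 2*y; vanishes at y ∈ {0}. (0, 0): f_x = 0, f = 0 — SINGULAR.
  x = 1: f_y(1, y) = 3*y**2 + 1; no integer root y with |y| ≤ 4.
  x = 2: f_y(2, y) = 3*y**2 - 2*y + 4; no integer root y with |y| ≤ 4.
  x = 3: f_y(3, y) = 3*y**2 - 4*y + 9; no integer root y with |y| ≤ 4.
  x = 4: f_y(4, y) = 3*y**2 - 6*y + 16; no integer root y with |y| ≤ 4.
Only singular point on the grid: (0, 0).
Classify: substitute x = 0 + u, y = 0 + v and expand: f = u**3 + u**2*v - u**2 - u*v**2 + v**3 + v**2.
No constant or linear terms (consistent with a singular point). Quadratic part: -u**2 + v**2. Cubic part: u**3 + u**2*v - u*v**2 + v**3.
The quadratic part v**2 - u**2 = (v − u)(v + u) splits into two distinct linear factors, so there are two distinct tangent lines y − 0 = ±(x − 0) — this is a node (ordinary double point).
Classification: node.


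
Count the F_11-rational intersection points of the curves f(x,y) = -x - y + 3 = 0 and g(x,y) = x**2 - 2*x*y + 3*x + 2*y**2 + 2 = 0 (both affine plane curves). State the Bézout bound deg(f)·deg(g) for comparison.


Common zeros: {(6, 8), (8, 6)}; count = 2; Bézout bound = 2.

deg(f) = 1, deg(g) = 2, so Bézout bound = 2.
Scan x ∈ F_11. For each x, list the y ∈ F_11 with f(x, y) ≡ 0 and those with g(x, y) ≡ 0 (mod 11); the common zeros in that column are the intersection.
  x = 0: f ≡ 0 at y ∈ {3}; g ≡ 0 at y ∈ ∅; common: ∅.
  x = 1: f ≡ 0 at y ∈ {2}; g ≡ 0 at y ∈ {6}; common: ∅.
  x = 2: f ≡ 0 at y ∈ {1}; g ≡ 0 at y ∈ ∅; common: ∅.
  x = 3: f ≡ 0 at y ∈ {0}; g ≡ 0 at y ∈ ∅; common: ∅.
  x = 4: f ≡ 0 at y ∈ {10}; g ≡ 0 at y ∈ {2}; common: ∅.
  x = 5: f ≡ 0 at y ∈ {9}; g ≡ 0 at y ∈ ∅; common: ∅.
  x = 6: f ≡ 0 at y ∈ {8}; g ≡ 0 at y ∈ {8, 9}; common: {8}.
  x = 7: f ≡ 0 at y ∈ {7}; g ≡ 0 at y ∈ {8, 10}; common: ∅.
  x = 8: f ≡ 0 at y ∈ {6}; g ≡ 0 at y ∈ {2, 6}; common: {6}.
  x = 9: f ≡ 0 at y ∈ {5}; g ≡ 0 at y ∈ {0, 9}; common: ∅.
  x = 10: f ≡ 0 at y ∈ {4}; g ≡ 0 at y ∈ {0, 10}; common: ∅.
Collecting: common zeros = {(6, 8), (8, 6)}, so the count is 2.
Comparison with the Bézout bound: 2 ≤ 2 = deg(f)·deg(g), as expected for curves with no common component (the bound is attained).


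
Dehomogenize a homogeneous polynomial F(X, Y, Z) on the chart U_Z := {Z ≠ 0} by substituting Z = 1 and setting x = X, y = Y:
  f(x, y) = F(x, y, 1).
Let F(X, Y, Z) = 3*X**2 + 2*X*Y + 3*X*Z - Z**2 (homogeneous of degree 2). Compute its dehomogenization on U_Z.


f(x, y) = 3*x**2 + 2*x*y + 3*x - 1

On U_Z we set Z = 1. Each monomial c·X^i·Y^j·Z^k in F becomes c·x^i·y^j·1^k = c·x^i·y^j.
Substituting Z = 1: F(X, Y, 1) = 3*x**2 + 2*x*y + 3*x - 1.
Note: deg(f) ≤ deg(F) = 2; strict inequality happens when F is divisible by Z (lost terms).


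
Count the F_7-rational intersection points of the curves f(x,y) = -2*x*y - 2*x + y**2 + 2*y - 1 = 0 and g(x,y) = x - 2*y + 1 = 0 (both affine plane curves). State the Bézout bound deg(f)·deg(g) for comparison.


Common zeros: ∅; count = 0; Bézout bound = 2.

deg(f) = 2, deg(g) = 1, so Bézout bound = 2.
Scan x ∈ F_7. For each x, list the y ∈ F_7 with f(x, y) ≡ 0 and those with g(x, y) ≡ 0 (mod 7); the common zeros in that column are the intersection.
  x = 0: f ≡ 0 at y ∈ {2, 3}; g ≡ 0 at y ∈ {4}; common: ∅.
  x = 1: f ≡ 0 at y ∈ ∅; g ≡ 0 at y ∈ {1}; common: ∅.
  x = 2: f ≡ 0 at y ∈ ∅; g ≡ 0 at y ∈ {5}; common: ∅.
  x = 3: f ≡ 0 at y ∈ {0, 4}; g ≡ 0 at y ∈ {2}; common: ∅.
  x = 4: f ≡ 0 at y ∈ {1, 5}; g ≡ 0 at y ∈ {6}; common: ∅.
  x = 5: f ≡ 0 at y ∈ ∅; g ≡ 0 at y ∈ {3}; common: ∅.
  x = 6: f ≡ 0 at y ∈ ∅; g ≡ 0 at y ∈ {0}; common: ∅.
Collecting: common zeros = ∅, so the count is 0.
Comparison with the Bézout bound: 0 ≤ 2 = deg(f)·deg(g), as expected for curves with no common component (the affine F_7-count falls short of the bound because intersections may lie at infinity, over extension fields, or carry multiplicity).


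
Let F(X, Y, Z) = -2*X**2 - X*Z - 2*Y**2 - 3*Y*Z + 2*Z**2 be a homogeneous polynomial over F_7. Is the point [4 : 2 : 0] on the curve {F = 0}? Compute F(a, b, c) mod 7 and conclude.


F(4,2,0) ≡ 2 (mod 7); P is NOT on the curve.

Evaluate F(4, 2, 0) term-by-term (mod 7).
  -2*X**2 ↦ -2·16·1·1 = -32
  -X*Z ↦ -1·4·1·0 = 0
  -2*Y**2 ↦ -2·1·4·1 = -8
  -3*Y*Z ↦ -3·1·2·0 = 0
  2*Z**2 ↦ 2·1·1·0 = 0
Sum: F(4, 2, 0) = (-32) + (0) + (-8) + (0) + (0) = -40.
Reducing mod 7: -40 ≡ 2 (mod 7).
Since F(a, b, c) ≡ 2 ≠ 0 (mod 7), P does NOT lie on the curve.


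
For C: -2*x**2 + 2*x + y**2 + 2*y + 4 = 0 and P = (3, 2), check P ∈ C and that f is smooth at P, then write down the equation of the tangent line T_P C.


Tangent line at P: -10*x + 6*y + 18 = 0.

Step 1: f(3, 2) = 0, so P lies on C.
Step 2: partial derivatives
  f_x(x, y) = 2 - 4*x, f_y(x, y) = 2*y + 2.
  f_x(P) = -10, f_y(P) = 6 (gradient nonzero, so P is smooth).
Step 3: tangent line at P: -10·(x − 3) + 6·(y − 2) = 0.
Expanding: -10*x + 6*y + 18 = 0.


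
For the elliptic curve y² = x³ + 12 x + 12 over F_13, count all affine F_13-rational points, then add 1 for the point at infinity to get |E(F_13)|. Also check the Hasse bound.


Affine points = {(0, 5), (0, 8), (1, 5), (1, 8), (3, 6), (3, 7), (6, 1), (6, 12), (7, 6), (7, 7), (8, 3), (8, 10), (9, 2), (9, 11), (10, 1), (10, 12), (12, 5), (12, 8)}; affine count = 18; |E(F_13)| = 19.

Discriminant check: Δ ∝ 4a³ + 27b² = 4·12³ + 27·12² = 4·1728 + 27·144 ≡ 10 (mod 13). Nonzero ⇒ E is nonsingular.
For each x ∈ F_13, compute rhs = x³ + 12·x + 12 mod 13, then count y ∈ F_13 with y² ≡ rhs.
  x = 0: rhs = 12, matching y values: 5, 8 (2 points).
  x = 1: rhs = 12, matching y values: 5, 8 (2 points).
  x = 2: rhs = 5, matching y values: none (0 points).
  x = 3: rhs = 10, matching y values: 6, 7 (2 points).
  x = 4: rhs = 7, matching y values: none (0 points).
  x = 5: rhs = 2, matching y values: none (0 points).
  x = 6: rhs = 1, matching y values: 1, 12 (2 points).
  x = 7: rhs = 10, matching y values: 6, 7 (2 points).
  x = 8: rhs = 9, matching y values: 3, 10 (2 points).
  x = 9: rhs = 4, matching y values: 2, 11 (2 points).
  x = 10: rhs = 1, matching y values: 1, 12 (2 points).
  x = 11: rhs = 6, matching y values: none (0 points).
  x = 12: rhs = 12, matching y values: 5, 8 (2 points).
Total affine count: 18.
Full point count |E(F_13)| = 18 + 1 = 19.
Hasse bound: |19 − (13+1)| = |5| = 5 ≤ 2√13 ≈ 7.2111 ✓.


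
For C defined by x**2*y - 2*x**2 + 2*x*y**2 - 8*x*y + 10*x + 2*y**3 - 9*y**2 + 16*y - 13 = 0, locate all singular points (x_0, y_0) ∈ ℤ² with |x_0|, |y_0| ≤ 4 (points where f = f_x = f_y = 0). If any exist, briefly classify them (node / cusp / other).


Singular points: {(2, 1)}; classification: node.

Compute partial derivatives:
  f_x = 2*x*y - 4*x + 2*y**2 - 8*y + 10.
  f_y = x**2 + 4*x*y - 8*x + 6*y**2 - 18*y + 16.
Scan x_0 ∈ {−4, ..., 4}. For each x_0, f_y(x_0, y) is a polynomial in y; find its integer roots y ∈ {−4, ..., 4}, then test f_x and f at those candidates.
  x = -4: f_y(-4, y) = 6*y**2 - 34*y + 64; no integer root y with |y| ≤ 4.
  x = -3: f_y(-3, y) = 6*y**2 - 30*y + 49; no integer root y with |y| ≤ 4.
  x = -2: f_y(-2, y) = 6*y**2 - 26*y + 36; no integer root y with |y| ≤ 4.
  x = -1: f_y(-1, y) = 6*y**2 - 22*y + 25; no integer root y with |y| ≤ 4.
  x = 0: f_y(0, y) = 6*y**2 - 18*y + 16; no integer root y with |y| ≤ 4.
  x = 1: f_y(1, y) = 6*y**2 - 14*y + 9; no integer root y with |y| ≤ 4.
  x = 2: f_y(2, y) = 6*y**2 - 10*y + 4; vanishes at y ∈ {1}. (2, 1): f_x = 0, f = 0 — SINGULAR.
  x = 3: f_y(3, y) = 6*y**2 - 6*y + 1; no integer root y with |y| ≤ 4.
  x = 4: f_y(4, y) = 6*y**2 - 2*y; vanishes at y ∈ {0}. (4, 0): f_x = -6 ≠ 0.
Only singular point on the grid: (2, 1).
Classify: substitute x = 2 + u, y = 1 + v and expand: f = u**2*v - u**2 + 2*u*v**2 + 2*v**3 + v**2.
No constant or linear terms (consistent with a singular point). Quadratic part: -u**2 + v**2. Cubic part: u**2*v + 2*u*v**2 + 2*v**3.
The quadratic part v**2 - u**2 = (v − u)(v + u) splits into two distinct linear factors, so there are two distinct tangent lines y − 1 = ±(x − 2) — this is a node (ordinary double point).
Classification: node.
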